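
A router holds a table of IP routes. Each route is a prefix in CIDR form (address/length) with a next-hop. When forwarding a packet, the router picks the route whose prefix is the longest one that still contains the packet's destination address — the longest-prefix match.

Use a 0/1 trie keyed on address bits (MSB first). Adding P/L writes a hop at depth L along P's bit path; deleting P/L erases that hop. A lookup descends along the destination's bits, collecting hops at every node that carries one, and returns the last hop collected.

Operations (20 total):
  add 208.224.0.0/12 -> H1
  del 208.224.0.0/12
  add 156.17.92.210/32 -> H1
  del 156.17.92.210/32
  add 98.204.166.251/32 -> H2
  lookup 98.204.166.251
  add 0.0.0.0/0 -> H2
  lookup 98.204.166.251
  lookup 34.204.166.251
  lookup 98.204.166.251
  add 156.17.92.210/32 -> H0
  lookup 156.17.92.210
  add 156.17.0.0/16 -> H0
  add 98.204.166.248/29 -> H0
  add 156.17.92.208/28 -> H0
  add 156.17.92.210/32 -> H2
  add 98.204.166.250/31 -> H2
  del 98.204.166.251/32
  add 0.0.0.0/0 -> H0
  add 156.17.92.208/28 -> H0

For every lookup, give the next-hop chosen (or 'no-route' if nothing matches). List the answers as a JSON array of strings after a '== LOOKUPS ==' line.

Process each operation:
  add 208.224.0.0/12 -> H1 at depth 12
  - 208.224.0.0/12 clear@12
  add 156.17.92.210/32 -> H1 at depth 32
  - 156.17.92.210/32 clear@32
  add 98.204.166.251/32 -> H2 at depth 32
  lookup 98.204.166.251: bits 01100010110011001010011011111011 walk d0:-→d1:-→d2:-→d3:-→d4:-→d5:-→d6:-→d7:-→d8:-→d9:-→d10:-→d11:-→d12:-→d13:-→d14:-→d15:-→d16:-→d17:-→d18:-→d19:-→d20:-→d21:-→d22:-→d23:-→d24:-→d25:-→d26:-→d27:-→d28:-→d29:-→d30:-→d31:-→d32:H2 -> H2
  add 0.0.0.0/0 -> H2 at depth 0
  lookup 98.204.166.251: bits 01100010110011001010011011111011 walk d0:H2→d1:-→d2:-→d3:-→d4:-→d5:-→d6:-→d7:-→d8:-→d9:-→d10:-→d11:-→d12:-→d13:-→d14:-→d15:-→d16:-→d17:-→d18:-→d19:-→d20:-→d21:-→d22:-→d23:-→d24:-→d25:-→d26:-→d27:-→d28:-→d29:-→d30:-→d31:-→d32:H2 -> H2
  lookup 34.204.166.251: bits 0 walk d0:H2→d1:- -> H2
  lookup 98.204.166.251: bits 01100010110011001010011011111011 walk d0:H2→d1:-→d2:-→d3:-→d4:-→d5:-→d6:-→d7:-→d8:-→d9:-→d10:-→d11:-→d12:-→d13:-→d14:-→d15:-→d16:-→d17:-→d18:-→d19:-→d20:-→d21:-→d22:-→d23:-→d24:-→d25:-→d26:-→d27:-→d28:-→d29:-→d30:-→d31:-→d32:H2 -> H2
  add 156.17.92.210/32 -> H0 at depth 32
  lookup 156.17.92.210: bits 10011100000100010101110011010010 walk d0:H2→d1:-→d2:-→d3:-→d4:-→d5:-→d6:-→d7:-→d8:-→d9:-→d10:-→d11:-→d12:-→d13:-→d14:-→d15:-→d16:-→d17:-→d18:-→d19:-→d20:-→d21:-→d22:-→d23:-→d24:-→d25:-→d26:-→d27:-→d28:-→d29:-→d30:-→d31:-→d32:H0 -> H0
  add 156.17.0.0/16 -> H0 at depth 16
  add 98.204.166.248/29 -> H0 at depth 29
  add 156.17.92.208/28 -> H0 at depth 28
  add 156.17.92.210/32 -> H2 at depth 32
  add 98.204.166.250/31 -> H2 at depth 31
  - 98.204.166.251/32 clear@32
  add 0.0.0.0/0 -> H0 at depth 0
  add 156.17.92.208/28 -> H0 at depth 28

== LOOKUPS ==
["H2","H2","H2","H2","H0"]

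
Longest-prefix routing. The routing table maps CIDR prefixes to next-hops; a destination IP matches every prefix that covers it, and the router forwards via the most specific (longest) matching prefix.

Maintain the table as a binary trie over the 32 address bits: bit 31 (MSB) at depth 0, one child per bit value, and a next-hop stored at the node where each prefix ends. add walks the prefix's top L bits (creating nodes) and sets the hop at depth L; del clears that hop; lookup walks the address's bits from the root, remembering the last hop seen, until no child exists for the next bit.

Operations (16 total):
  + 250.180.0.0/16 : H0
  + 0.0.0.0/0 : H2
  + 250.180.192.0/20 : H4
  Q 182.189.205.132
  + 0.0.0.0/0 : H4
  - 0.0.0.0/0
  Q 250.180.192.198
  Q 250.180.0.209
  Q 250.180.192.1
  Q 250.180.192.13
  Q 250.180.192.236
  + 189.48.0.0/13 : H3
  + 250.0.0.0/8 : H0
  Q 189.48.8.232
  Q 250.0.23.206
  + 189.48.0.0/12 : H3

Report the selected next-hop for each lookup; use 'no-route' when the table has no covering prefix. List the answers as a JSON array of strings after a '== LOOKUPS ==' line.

Apply in order:
  add 250.180.0.0/16 -> H0 at depth 16
  add 0.0.0.0/0 -> H2 at depth 0
  add 250.180.192.0/20 -> H4 at depth 20
  lookup 182.189.205.132: bits 1 walk d0:H2→d1:- -> H2
  add 0.0.0.0/0 -> H4 at depth 0
  del 0.0.0.0/0 (clear depth 0)
  lookup 250.180.192.198: bits 11111010101101001100 walk d0:-→d1:-→d2:-→d3:-→d4:-→d5:-→d6:-→d7:-→d8:-→d9:-→d10:-→d11:-→d12:-→d13:-→d14:-→d15:-→d16:H0→d17:-→d18:-→d19:-→d20:H4 -> H4
  lookup 250.180.0.209: bits 1111101010110100 walk d0:-→d1:-→d2:-→d3:-→d4:-→d5:-→d6:-→d7:-→d8:-→d9:-→d10:-→d11:-→d12:-→d13:-→d14:-→d15:-→d16:H0 -> H0
  lookup 250.180.192.1: bits 11111010101101001100 walk d0:-→d1:-→d2:-→d3:-→d4:-→d5:-→d6:-→d7:-→d8:-→d9:-→d10:-→d11:-→d12:-→d13:-→d14:-→d15:-→d16:H0→d17:-→d18:-→d19:-→d20:H4 -> H4
  lookup 250.180.192.13: bits 11111010101101001100 walk d0:-→d1:-→d2:-→d3:-→d4:-→d5:-→d6:-→d7:-→d8:-→d9:-→d10:-→d11:-→d12:-→d13:-→d14:-→d15:-→d16:H0→d17:-→d18:-→d19:-→d20:H4 -> H4
  lookup 250.180.192.236: bits 11111010101101001100 walk d0:-→d1:-→d2:-→d3:-→d4:-→d5:-→d6:-→d7:-→d8:-→d9:-→d10:-→d11:-→d12:-→d13:-→d14:-→d15:-→d16:H0→d17:-→d18:-→d19:-→d20:H4 -> H4
  add 189.48.0.0/13 -> H3 at depth 13
  add 250.0.0.0/8 -> H0 at depth 8
  lookup 189.48.8.232: bits 1011110100110 walk d0:-→d1:-→d2:-→d3:-→d4:-→d5:-→d6:-→d7:-→d8:-→d9:-→d10:-→d11:-→d12:-→d13:H3 -> H3
  lookup 250.0.23.206: bits 11111010 walk d0:-→d1:-→d2:-→d3:-→d4:-→d5:-→d6:-→d7:-→d8:H0 -> H0
  add 189.48.0.0/12 -> H3 at depth 12

== LOOKUPS ==
["H2","H4","H0","H4","H4","H4","H3","H0"]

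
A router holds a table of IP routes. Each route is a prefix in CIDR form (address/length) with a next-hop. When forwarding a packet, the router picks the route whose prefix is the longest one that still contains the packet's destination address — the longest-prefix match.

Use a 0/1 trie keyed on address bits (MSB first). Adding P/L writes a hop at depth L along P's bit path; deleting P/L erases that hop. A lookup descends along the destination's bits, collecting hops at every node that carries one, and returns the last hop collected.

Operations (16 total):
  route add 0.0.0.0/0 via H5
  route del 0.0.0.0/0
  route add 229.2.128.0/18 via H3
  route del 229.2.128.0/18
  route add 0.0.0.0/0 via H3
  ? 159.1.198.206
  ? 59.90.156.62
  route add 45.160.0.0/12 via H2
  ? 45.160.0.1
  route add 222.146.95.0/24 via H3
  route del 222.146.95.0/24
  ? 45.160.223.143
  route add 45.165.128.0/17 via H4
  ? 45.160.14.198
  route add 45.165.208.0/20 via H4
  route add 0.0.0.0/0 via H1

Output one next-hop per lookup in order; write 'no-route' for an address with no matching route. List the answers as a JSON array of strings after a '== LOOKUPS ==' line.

Apply in order:
  + 0.0.0.0/0 (H5) depth=0
  del 0.0.0.0/0 (clear depth 0)
  + 229.2.128.0/18 (H3) depth=18
  del 229.2.128.0/18 (clear depth 18)
  + 0.0.0.0/0 (H3) depth=0
  ? 159.1.198.206  path d0:H3→d1:-  best=H3
  ? 59.90.156.62  path d0:H3  best=H3
  + 45.160.0.0/12 (H2) depth=12
  ? 45.160.0.1  path d0:H3→d1:-→d2:-→d3:-→d4:-→d5:-→d6:-→d7:-→d8:-→d9:-→d10:-→d11:-→d12:H2  best=H2
  + 222.146.95.0/24 (H3) depth=24
  del 222.146.95.0/24 (clear depth 24)
  ? 45.160.223.143  path d0:H3→d1:-→d2:-→d3:-→d4:-→d5:-→d6:-→d7:-→d8:-→d9:-→d10:-→d11:-→d12:H2  best=H2
  + 45.165.128.0/17 (H4) depth=17
  ? 45.160.14.198  path d0:H3→d1:-→d2:-→d3:-→d4:-→d5:-→d6:-→d7:-→d8:-→d9:-→d10:-→d11:-→d12:H2→d13:-  best=H2
  + 45.165.208.0/20 (H4) depth=20
  + 0.0.0.0/0 (H1) depth=0

== LOOKUPS ==
["H3","H3","H2","H2","H2"]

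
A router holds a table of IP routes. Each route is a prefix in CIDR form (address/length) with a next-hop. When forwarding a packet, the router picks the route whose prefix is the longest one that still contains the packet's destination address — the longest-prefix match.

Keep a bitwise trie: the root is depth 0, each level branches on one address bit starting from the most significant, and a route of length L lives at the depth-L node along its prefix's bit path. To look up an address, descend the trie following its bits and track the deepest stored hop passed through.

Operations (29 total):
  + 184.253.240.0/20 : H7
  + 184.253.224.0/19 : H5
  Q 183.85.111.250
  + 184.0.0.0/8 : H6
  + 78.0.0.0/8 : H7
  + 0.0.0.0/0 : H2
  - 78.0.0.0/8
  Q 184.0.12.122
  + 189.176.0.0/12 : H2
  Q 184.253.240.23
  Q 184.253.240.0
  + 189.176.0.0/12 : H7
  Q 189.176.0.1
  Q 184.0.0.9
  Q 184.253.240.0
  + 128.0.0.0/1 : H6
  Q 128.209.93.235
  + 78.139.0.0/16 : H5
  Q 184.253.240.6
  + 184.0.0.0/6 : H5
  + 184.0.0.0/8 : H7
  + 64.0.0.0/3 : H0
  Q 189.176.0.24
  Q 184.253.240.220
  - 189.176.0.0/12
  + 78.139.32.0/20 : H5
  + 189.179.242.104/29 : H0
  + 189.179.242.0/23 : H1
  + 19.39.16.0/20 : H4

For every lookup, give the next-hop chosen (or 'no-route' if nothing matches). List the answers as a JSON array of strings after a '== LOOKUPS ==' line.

Apply in order:
  + 184.253.240.0/20 (H7) depth=20
  + 184.253.224.0/19 (H5) depth=19
  lookup 183.85.111.250: bits 1011 walk d0:-→d1:-→d2:-→d3:-→d4:- -> no-route
  + 184.0.0.0/8 (H6) depth=8
  + 78.0.0.0/8 (H7) depth=8
  + 0.0.0.0/0 (H2) depth=0
  - 78.0.0.0/8 clear@8
  lookup 184.0.12.122: bits 10111000 walk d0:H2→d1:-→d2:-→d3:-→d4:-→d5:-→d6:-→d7:-→d8:H6 -> H6
  + 189.176.0.0/12 (H2) depth=12
  lookup 184.253.240.23: bits 10111000111111011111 walk d0:H2→d1:-→d2:-→d3:-→d4:-→d5:-→d6:-→d7:-→d8:H6→d9:-→d10:-→d11:-→d12:-→d13:-→d14:-→d15:-→d16:-→d17:-→d18:-→d19:H5→d20:H7 -> H7
  lookup 184.253.240.0: bits 10111000111111011111 walk d0:H2→d1:-→d2:-→d3:-→d4:-→d5:-→d6:-→d7:-→d8:H6→d9:-→d10:-→d11:-→d12:-→d13:-→d14:-→d15:-→d16:-→d17:-→d18:-→d19:H5→d20:H7 -> H7
  + 189.176.0.0/12 (H7) depth=12
  lookup 189.176.0.1: bits 101111011011 walk d0:H2→d1:-→d2:-→d3:-→d4:-→d5:-→d6:-→d7:-→d8:-→d9:-→d10:-→d11:-→d12:H7 -> H7
  lookup 184.0.0.9: bits 10111000 walk d0:H2→d1:-→d2:-→d3:-→d4:-→d5:-→d6:-→d7:-→d8:H6 -> H6
  lookup 184.253.240.0: bits 10111000111111011111 walk d0:H2→d1:-→d2:-→d3:-→d4:-→d5:-→d6:-→d7:-→d8:H6→d9:-→d10:-→d11:-→d12:-→d13:-→d14:-→d15:-→d16:-→d17:-→d18:-→d19:H5→d20:H7 -> H7
  + 128.0.0.0/1 (H6) depth=1
  lookup 128.209.93.235: bits 10 walk d0:H2→d1:H6→d2:- -> H6
  + 78.139.0.0/16 (H5) depth=16
  lookup 184.253.240.6: bits 10111000111111011111 walk d0:H2→d1:H6→d2:-→d3:-→d4:-→d5:-→d6:-→d7:-→d8:H6→d9:-→d10:-→d11:-→d12:-→d13:-→d14:-→d15:-→d16:-→d17:-→d18:-→d19:H5→d20:H7 -> H7
  + 184.0.0.0/6 (H5) depth=6
  + 184.0.0.0/8 (H7) depth=8
  + 64.0.0.0/3 (H0) depth=3
  lookup 189.176.0.24: bits 101111011011 walk d0:H2→d1:H6→d2:-→d3:-→d4:-→d5:-→d6:-→d7:-→d8:-→d9:-→d10:-→d11:-→d12:H7 -> H7
  lookup 184.253.240.220: bits 10111000111111011111 walk d0:H2→d1:H6→d2:-→d3:-→d4:-→d5:-→d6:H5→d7:-→d8:H7→d9:-→d10:-→d11:-→d12:-→d13:-→d14:-→d15:-→d16:-→d17:-→d18:-→d19:H5→d20:H7 -> H7
  - 189.176.0.0/12 clear@12
  + 78.139.32.0/20 (H5) depth=20
  + 189.179.242.104/29 (H0) depth=29
  + 189.179.242.0/23 (H1) depth=23
  + 19.39.16.0/20 (H4) depth=20

== LOOKUPS ==
["no-route","H6","H7","H7","H7","H6","H7","H6","H7","H7","H7"]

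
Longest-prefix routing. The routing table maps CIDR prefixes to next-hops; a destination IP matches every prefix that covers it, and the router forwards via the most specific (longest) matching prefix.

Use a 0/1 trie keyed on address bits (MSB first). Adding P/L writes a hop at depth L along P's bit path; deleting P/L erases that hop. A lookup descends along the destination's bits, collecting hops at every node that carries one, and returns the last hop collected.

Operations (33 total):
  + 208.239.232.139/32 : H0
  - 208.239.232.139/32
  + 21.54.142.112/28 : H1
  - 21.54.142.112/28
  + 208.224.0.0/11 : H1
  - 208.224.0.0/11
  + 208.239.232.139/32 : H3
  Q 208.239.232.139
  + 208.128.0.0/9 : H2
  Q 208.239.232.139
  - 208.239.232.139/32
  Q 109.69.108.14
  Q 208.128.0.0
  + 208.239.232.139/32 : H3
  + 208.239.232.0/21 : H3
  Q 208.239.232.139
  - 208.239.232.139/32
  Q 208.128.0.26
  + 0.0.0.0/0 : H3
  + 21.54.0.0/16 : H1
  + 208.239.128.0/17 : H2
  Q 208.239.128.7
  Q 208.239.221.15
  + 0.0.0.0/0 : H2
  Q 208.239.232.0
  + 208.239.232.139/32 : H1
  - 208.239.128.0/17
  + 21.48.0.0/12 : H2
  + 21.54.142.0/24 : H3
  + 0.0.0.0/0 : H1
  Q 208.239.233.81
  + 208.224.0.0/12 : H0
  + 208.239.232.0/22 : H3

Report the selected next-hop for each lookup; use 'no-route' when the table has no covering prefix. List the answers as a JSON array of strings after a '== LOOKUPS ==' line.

Apply in order:
  add 208.239.232.139/32 -> H0 at depth 32
  - 208.239.232.139/32 clear@32
  add 21.54.142.112/28 -> H1 at depth 28
  - 21.54.142.112/28 clear@28
  add 208.224.0.0/11 -> H1 at depth 11
  - 208.224.0.0/11 clear@11
  add 208.239.232.139/32 -> H3 at depth 32
  Q 208.239.232.139: descend 11010000111011111110100010001011 ; hops seen [H3] ; pick H3
  add 208.128.0.0/9 -> H2 at depth 9
  Q 208.239.232.139: descend 11010000111011111110100010001011 ; hops seen [H2,H3] ; pick H3
  - 208.239.232.139/32 clear@32
  Q 109.69.108.14: descend 0 ; hops seen [∅] ; pick no-route
  Q 208.128.0.0: descend 110100001 ; hops seen [H2] ; pick H2
  add 208.239.232.139/32 -> H3 at depth 32
  add 208.239.232.0/21 -> H3 at depth 21
  Q 208.239.232.139: descend 11010000111011111110100010001011 ; hops seen [H2,H3,H3] ; pick H3
  - 208.239.232.139/32 clear@32
  Q 208.128.0.26: descend 110100001 ; hops seen [H2] ; pick H2
  add 0.0.0.0/0 -> H3 at depth 0
  add 21.54.0.0/16 -> H1 at depth 16
  add 208.239.128.0/17 -> H2 at depth 17
  Q 208.239.128.7: descend 11010000111011111 ; hops seen [H3,H2,H2] ; pick H2
  Q 208.239.221.15: descend 110100001110111111 ; hops seen [H3,H2,H2] ; pick H2
  add 0.0.0.0/0 -> H2 at depth 0
  Q 208.239.232.0: descend 110100001110111111101000 ; hops seen [H2,H2,H2,H3] ; pick H3
  add 208.239.232.139/32 -> H1 at depth 32
  - 208.239.128.0/17 clear@17
  add 21.48.0.0/12 -> H2 at depth 12
  add 21.54.142.0/24 -> H3 at depth 24
  add 0.0.0.0/0 -> H1 at depth 0
  Q 208.239.233.81: descend 11010000111011111110100 ; hops seen [H1,H2,H3] ; pick H3
  add 208.224.0.0/12 -> H0 at depth 12
  add 208.239.232.0/22 -> H3 at depth 22

== LOOKUPS ==
["H3","H3","no-route","H2","H3","H2","H2","H2","H3","H3"]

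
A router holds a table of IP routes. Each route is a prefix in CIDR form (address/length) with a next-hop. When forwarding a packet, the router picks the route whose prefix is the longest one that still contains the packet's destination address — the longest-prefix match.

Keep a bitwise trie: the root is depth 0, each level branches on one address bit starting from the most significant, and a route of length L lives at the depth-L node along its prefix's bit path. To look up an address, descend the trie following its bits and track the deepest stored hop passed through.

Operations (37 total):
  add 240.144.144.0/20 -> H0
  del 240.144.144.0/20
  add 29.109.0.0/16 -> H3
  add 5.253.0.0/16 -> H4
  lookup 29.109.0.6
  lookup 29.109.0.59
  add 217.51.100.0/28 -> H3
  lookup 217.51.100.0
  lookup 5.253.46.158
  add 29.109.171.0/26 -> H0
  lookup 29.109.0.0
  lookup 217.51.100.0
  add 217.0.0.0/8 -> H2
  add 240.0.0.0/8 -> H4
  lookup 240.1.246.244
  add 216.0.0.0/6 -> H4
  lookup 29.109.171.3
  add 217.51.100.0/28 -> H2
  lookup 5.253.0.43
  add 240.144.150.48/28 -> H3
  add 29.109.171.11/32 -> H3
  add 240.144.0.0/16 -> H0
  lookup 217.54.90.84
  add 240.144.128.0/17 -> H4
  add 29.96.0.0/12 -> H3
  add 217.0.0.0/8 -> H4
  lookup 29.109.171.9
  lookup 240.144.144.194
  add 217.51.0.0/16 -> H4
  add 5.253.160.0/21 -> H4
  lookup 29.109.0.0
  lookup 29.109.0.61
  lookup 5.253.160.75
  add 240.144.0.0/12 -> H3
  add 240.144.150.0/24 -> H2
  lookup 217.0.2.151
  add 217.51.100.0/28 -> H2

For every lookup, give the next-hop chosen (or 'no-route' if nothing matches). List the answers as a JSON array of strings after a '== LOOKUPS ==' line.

Process each operation:
  add 240.144.144.0/20 -> H0 at depth 20
  - 240.144.144.0/20 clear@20
  add 29.109.0.0/16 -> H3 at depth 16
  add 5.253.0.0/16 -> H4 at depth 16
  Q 29.109.0.6: descend 0001110101101101 ; hops seen [H3] ; pick H3
  Q 29.109.0.59: descend 0001110101101101 ; hops seen [H3] ; pick H3
  add 217.51.100.0/28 -> H3 at depth 28
  Q 217.51.100.0: descend 1101100100110011011001000000 ; hops seen [H3] ; pick H3
  Q 5.253.46.158: descend 0000010111111101 ; hops seen [H4] ; pick H4
  add 29.109.171.0/26 -> H0 at depth 26
  Q 29.109.0.0: descend 0001110101101101 ; hops seen [H3] ; pick H3
  Q 217.51.100.0: descend 1101100100110011011001000000 ; hops seen [H3] ; pick H3
  add 217.0.0.0/8 -> H2 at depth 8
  add 240.0.0.0/8 -> H4 at depth 8
  Q 240.1.246.244: descend 11110000 ; hops seen [H4] ; pick H4
  add 216.0.0.0/6 -> H4 at depth 6
  Q 29.109.171.3: descend 00011101011011011010101100 ; hops seen [H3,H0] ; pick H0
  add 217.51.100.0/28 -> H2 at depth 28
  Q 5.253.0.43: descend 0000010111111101 ; hops seen [H4] ; pick H4
  add 240.144.150.48/28 -> H3 at depth 28
  add 29.109.171.11/32 -> H3 at depth 32
  add 240.144.0.0/16 -> H0 at depth 16
  Q 217.54.90.84: descend 1101100100110 ; hops seen [H4,H2] ; pick H2
  add 240.144.128.0/17 -> H4 at depth 17
  add 29.96.0.0/12 -> H3 at depth 12
  add 217.0.0.0/8 -> H4 at depth 8
  Q 29.109.171.9: descend 000111010110110110101011000010 ; hops seen [H3,H3,H0] ; pick H0
  Q 240.144.144.194: descend 111100001001000010010 ; hops seen [H4,H0,H4] ; pick H4
  add 217.51.0.0/16 -> H4 at depth 16
  add 5.253.160.0/21 -> H4 at depth 21
  Q 29.109.0.0: descend 0001110101101101 ; hops seen [H3,H3] ; pick H3
  Q 29.109.0.61: descend 0001110101101101 ; hops seen [H3,H3] ; pick H3
  Q 5.253.160.75: descend 000001011111110110100 ; hops seen [H4,H4] ; pick H4
  add 240.144.0.0/12 -> H3 at depth 12
  add 240.144.150.0/24 -> H2 at depth 24
  Q 217.0.2.151: descend 1101100100 ; hops seen [H4,H4] ; pick H4
  add 217.51.100.0/28 -> H2 at depth 28

== LOOKUPS ==
["H3","H3","H3","H4","H3","H3","H4","H0","H4","H2","H0","H4","H3","H3","H4","H4"]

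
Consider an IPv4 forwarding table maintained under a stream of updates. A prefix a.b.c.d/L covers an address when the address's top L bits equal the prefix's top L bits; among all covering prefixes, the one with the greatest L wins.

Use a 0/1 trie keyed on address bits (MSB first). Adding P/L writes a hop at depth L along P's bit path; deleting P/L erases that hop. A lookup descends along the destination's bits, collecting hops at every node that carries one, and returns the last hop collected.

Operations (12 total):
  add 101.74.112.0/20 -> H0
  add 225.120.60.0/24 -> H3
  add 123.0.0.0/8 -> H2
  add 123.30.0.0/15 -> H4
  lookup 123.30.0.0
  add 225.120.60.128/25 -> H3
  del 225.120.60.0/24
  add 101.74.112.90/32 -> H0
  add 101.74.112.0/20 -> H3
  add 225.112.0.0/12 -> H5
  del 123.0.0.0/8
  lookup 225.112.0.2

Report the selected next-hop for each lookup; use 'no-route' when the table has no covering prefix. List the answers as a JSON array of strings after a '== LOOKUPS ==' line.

Process each operation:
  + 101.74.112.0/20 (H0) depth=20
  + 225.120.60.0/24 (H3) depth=24
  + 123.0.0.0/8 (H2) depth=8
  + 123.30.0.0/15 (H4) depth=15
  Q 123.30.0.0: descend 011110110001111 ; hops seen [H2,H4] ; pick H4
  + 225.120.60.128/25 (H3) depth=25
  del 225.120.60.0/24 (clear depth 24)
  + 101.74.112.90/32 (H0) depth=32
  + 101.74.112.0/20 (H3) depth=20
  + 225.112.0.0/12 (H5) depth=12
  del 123.0.0.0/8 (clear depth 8)
  Q 225.112.0.2: descend 111000010111 ; hops seen [H5] ; pick H5

== LOOKUPS ==
["H4","H5"]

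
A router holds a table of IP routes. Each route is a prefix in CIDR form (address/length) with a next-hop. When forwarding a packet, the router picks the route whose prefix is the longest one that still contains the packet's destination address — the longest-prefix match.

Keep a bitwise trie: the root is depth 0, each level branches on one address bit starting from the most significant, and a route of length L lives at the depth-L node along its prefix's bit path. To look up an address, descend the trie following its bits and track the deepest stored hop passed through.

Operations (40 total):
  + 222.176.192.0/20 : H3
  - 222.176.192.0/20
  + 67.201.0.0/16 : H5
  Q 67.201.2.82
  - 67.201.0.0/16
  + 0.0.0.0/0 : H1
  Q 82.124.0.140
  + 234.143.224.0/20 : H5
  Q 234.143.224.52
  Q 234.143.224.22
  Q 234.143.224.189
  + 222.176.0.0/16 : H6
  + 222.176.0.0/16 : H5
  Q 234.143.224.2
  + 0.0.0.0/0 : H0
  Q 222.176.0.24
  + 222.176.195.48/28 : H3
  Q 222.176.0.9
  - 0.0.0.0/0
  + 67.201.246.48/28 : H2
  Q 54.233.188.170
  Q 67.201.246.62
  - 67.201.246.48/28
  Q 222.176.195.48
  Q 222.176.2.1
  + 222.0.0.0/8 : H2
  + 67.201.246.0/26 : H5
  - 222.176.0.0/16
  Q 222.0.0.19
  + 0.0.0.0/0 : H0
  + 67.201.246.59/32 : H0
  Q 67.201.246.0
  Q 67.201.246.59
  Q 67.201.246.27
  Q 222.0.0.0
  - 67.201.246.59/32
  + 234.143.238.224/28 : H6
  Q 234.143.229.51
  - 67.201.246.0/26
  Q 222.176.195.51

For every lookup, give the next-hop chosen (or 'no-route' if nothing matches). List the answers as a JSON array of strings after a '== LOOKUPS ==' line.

Trace:
  + 222.176.192.0/20 (H3) depth=20
  del 222.176.192.0/20 (clear depth 20)
  + 67.201.0.0/16 (H5) depth=16
  Q 67.201.2.82: descend 0100001111001001 ; hops seen [H5] ; pick H5
  del 67.201.0.0/16 (clear depth 16)
  + 0.0.0.0/0 (H1) depth=0
  Q 82.124.0.140: descend 010 ; hops seen [H1] ; pick H1
  + 234.143.224.0/20 (H5) depth=20
  Q 234.143.224.52: descend 11101010100011111110 ; hops seen [H1,H5] ; pick H5
  Q 234.143.224.22: descend 11101010100011111110 ; hops seen [H1,H5] ; pick H5
  Q 234.143.224.189: descend 11101010100011111110 ; hops seen [H1,H5] ; pick H5
  + 222.176.0.0/16 (H6) depth=16
  + 222.176.0.0/16 (H5) depth=16
  Q 234.143.224.2: descend 11101010100011111110 ; hops seen [H1,H5] ; pick H5
  + 0.0.0.0/0 (H0) depth=0
  Q 222.176.0.24: descend 1101111010110000 ; hops seen [H0,H5] ; pick H5
  + 222.176.195.48/28 (H3) depth=28
  Q 222.176.0.9: descend 1101111010110000 ; hops seen [H0,H5] ; pick H5
  del 0.0.0.0/0 (clear depth 0)
  + 67.201.246.48/28 (H2) depth=28
  Q 54.233.188.170: descend 0 ; hops seen [∅] ; pick no-route
  Q 67.201.246.62: descend 0100001111001001111101100011 ; hops seen [H2] ; pick H2
  del 67.201.246.48/28 (clear depth 28)
  Q 222.176.195.48: descend 1101111010110000110000110011 ; hops seen [H5,H3] ; pick H3
  Q 222.176.2.1: descend 1101111010110000 ; hops seen [H5] ; pick H5
  + 222.0.0.0/8 (H2) depth=8
  + 67.201.246.0/26 (H5) depth=26
  del 222.176.0.0/16 (clear depth 16)
  Q 222.0.0.19: descend 11011110 ; hops seen [H2] ; pick H2
  + 0.0.0.0/0 (H0) depth=0
  + 67.201.246.59/32 (H0) depth=32
  Q 67.201.246.0: descend 01000011110010011111011000 ; hops seen [H0,H5] ; pick H5
  Q 67.201.246.59: descend 01000011110010011111011000111011 ; hops seen [H0,H5,H0] ; pick H0
  Q 67.201.246.27: descend 01000011110010011111011000 ; hops seen [H0,H5] ; pick H5
  Q 222.0.0.0: descend 11011110 ; hops seen [H0,H2] ; pick H2
  del 67.201.246.59/32 (clear depth 32)
  + 234.143.238.224/28 (H6) depth=28
  Q 234.143.229.51: descend 11101010100011111110 ; hops seen [H0,H5] ; pick H5
  del 67.201.246.0/26 (clear depth 26)
  Q 222.176.195.51: descend 1101111010110000110000110011 ; hops seen [H0,H2,H3] ; pick H3

== LOOKUPS ==
["H5","H1","H5","H5","H5","H5","H5","H5","no-route","H2","H3","H5","H2","H5","H0","H5","H2","H5","H3"]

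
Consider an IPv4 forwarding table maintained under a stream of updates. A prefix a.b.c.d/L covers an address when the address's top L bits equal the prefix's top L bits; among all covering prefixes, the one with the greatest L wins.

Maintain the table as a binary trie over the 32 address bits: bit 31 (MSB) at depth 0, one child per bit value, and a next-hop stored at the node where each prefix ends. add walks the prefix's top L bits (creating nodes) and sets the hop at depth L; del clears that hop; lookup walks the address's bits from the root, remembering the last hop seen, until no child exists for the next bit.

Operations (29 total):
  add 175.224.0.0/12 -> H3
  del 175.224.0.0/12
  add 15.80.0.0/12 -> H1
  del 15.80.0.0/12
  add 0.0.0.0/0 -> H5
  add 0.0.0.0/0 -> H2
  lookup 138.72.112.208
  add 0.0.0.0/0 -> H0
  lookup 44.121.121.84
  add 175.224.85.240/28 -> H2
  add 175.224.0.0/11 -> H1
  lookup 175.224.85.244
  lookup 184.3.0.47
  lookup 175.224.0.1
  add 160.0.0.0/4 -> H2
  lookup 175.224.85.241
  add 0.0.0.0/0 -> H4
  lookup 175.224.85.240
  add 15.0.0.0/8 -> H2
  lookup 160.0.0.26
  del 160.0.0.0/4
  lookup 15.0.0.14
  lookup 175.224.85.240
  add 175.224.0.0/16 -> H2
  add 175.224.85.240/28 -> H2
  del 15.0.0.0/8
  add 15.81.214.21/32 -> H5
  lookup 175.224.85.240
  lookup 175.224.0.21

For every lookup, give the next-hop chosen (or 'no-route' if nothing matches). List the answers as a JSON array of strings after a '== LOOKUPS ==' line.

Trace:
  add 175.224.0.0/12 -> H3 at depth 12
  - 175.224.0.0/12 clear@12
  add 15.80.0.0/12 -> H1 at depth 12
  - 15.80.0.0/12 clear@12
  add 0.0.0.0/0 -> H5 at depth 0
  add 0.0.0.0/0 -> H2 at depth 0
  lookup 138.72.112.208: bits 10 walk d0:H2→d1:-→d2:- -> H2
  add 0.0.0.0/0 -> H0 at depth 0
  lookup 44.121.121.84: bits 00 walk d0:H0→d1:-→d2:- -> H0
  add 175.224.85.240/28 -> H2 at depth 28
  add 175.224.0.0/11 -> H1 at depth 11
  lookup 175.224.85.244: bits 1010111111100000010101011111 walk d0:H0→d1:-→d2:-→d3:-→d4:-→d5:-→d6:-→d7:-→d8:-→d9:-→d10:-→d11:H1→d12:-→d13:-→d14:-→d15:-→d16:-→d17:-→d18:-→d19:-→d20:-→d21:-→d22:-→d23:-→d24:-→d25:-→d26:-→d27:-→d28:H2 -> H2
  lookup 184.3.0.47: bits 101 walk d0:H0→d1:-→d2:-→d3:- -> H0
  lookup 175.224.0.1: bits 10101111111000000 walk d0:H0→d1:-→d2:-→d3:-→d4:-→d5:-→d6:-→d7:-→d8:-→d9:-→d10:-→d11:H1→d12:-→d13:-→d14:-→d15:-→d16:-→d17:- -> H1
  add 160.0.0.0/4 -> H2 at depth 4
  lookup 175.224.85.241: bits 1010111111100000010101011111 walk d0:H0→d1:-→d2:-→d3:-→d4:H2→d5:-→d6:-→d7:-→d8:-→d9:-→d10:-→d11:H1→d12:-→d13:-→d14:-→d15:-→d16:-→d17:-→d18:-→d19:-→d20:-→d21:-→d22:-→d23:-→d24:-→d25:-→d26:-→d27:-→d28:H2 -> H2
  add 0.0.0.0/0 -> H4 at depth 0
  lookup 175.224.85.240: bits 1010111111100000010101011111 walk d0:H4→d1:-→d2:-→d3:-→d4:H2→d5:-→d6:-→d7:-→d8:-→d9:-→d10:-→d11:H1→d12:-→d13:-→d14:-→d15:-→d16:-→d17:-→d18:-→d19:-→d20:-→d21:-→d22:-→d23:-→d24:-→d25:-→d26:-→d27:-→d28:H2 -> H2
  add 15.0.0.0/8 -> H2 at depth 8
  lookup 160.0.0.26: bits 1010 walk d0:H4→d1:-→d2:-→d3:-→d4:H2 -> H2
  - 160.0.0.0/4 clear@4
  lookup 15.0.0.14: bits 000011110 walk d0:H4→d1:-→d2:-→d3:-→d4:-→d5:-→d6:-→d7:-→d8:H2→d9:- -> H2
  lookup 175.224.85.240: bits 1010111111100000010101011111 walk d0:H4→d1:-→d2:-→d3:-→d4:-→d5:-→d6:-→d7:-→d8:-→d9:-→d10:-→d11:H1→d12:-→d13:-→d14:-→d15:-→d16:-→d17:-→d18:-→d19:-→d20:-→d21:-→d22:-→d23:-→d24:-→d25:-→d26:-→d27:-→d28:H2 -> H2
  add 175.224.0.0/16 -> H2 at depth 16
  add 175.224.85.240/28 -> H2 at depth 28
  - 15.0.0.0/8 clear@8
  add 15.81.214.21/32 -> H5 at depth 32
  lookup 175.224.85.240: bits 1010111111100000010101011111 walk d0:H4→d1:-→d2:-→d3:-→d4:-→d5:-→d6:-→d7:-→d8:-→d9:-→d10:-→d11:H1→d12:-→d13:-→d14:-→d15:-→d16:H2→d17:-→d18:-→d19:-→d20:-→d21:-→d22:-→d23:-→d24:-→d25:-→d26:-→d27:-→d28:H2 -> H2
  lookup 175.224.0.21: bits 10101111111000000 walk d0:H4→d1:-→d2:-→d3:-→d4:-→d5:-→d6:-→d7:-→d8:-→d9:-→d10:-→d11:H1→d12:-→d13:-→d14:-→d15:-→d16:H2→d17:- -> H2

== LOOKUPS ==
["H2","H0","H2","H0","H1","H2","H2","H2","H2","H2","H2","H2"]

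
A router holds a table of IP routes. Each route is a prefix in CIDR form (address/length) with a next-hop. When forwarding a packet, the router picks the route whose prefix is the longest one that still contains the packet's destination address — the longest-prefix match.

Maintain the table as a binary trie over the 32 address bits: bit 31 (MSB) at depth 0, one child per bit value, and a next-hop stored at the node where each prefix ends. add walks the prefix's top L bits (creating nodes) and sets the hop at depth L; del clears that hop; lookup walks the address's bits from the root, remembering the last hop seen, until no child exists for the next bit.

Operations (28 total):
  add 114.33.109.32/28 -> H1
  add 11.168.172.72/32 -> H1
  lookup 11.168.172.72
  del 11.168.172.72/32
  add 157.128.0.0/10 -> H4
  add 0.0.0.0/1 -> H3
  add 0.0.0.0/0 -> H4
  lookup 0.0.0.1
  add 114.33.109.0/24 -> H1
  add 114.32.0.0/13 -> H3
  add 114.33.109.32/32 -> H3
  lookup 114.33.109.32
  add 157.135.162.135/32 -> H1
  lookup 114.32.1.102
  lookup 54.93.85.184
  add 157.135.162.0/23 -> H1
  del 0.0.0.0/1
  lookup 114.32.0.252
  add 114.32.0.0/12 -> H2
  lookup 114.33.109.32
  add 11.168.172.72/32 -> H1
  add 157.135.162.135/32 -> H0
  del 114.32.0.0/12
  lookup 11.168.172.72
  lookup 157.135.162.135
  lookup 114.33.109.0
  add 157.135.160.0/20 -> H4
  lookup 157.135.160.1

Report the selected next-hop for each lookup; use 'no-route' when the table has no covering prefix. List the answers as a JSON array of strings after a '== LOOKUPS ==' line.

Trace:
  + 114.33.109.32/28 (H1) depth=28
  + 11.168.172.72/32 (H1) depth=32
  ? 11.168.172.72  path d0:-→d1:-→d2:-→d3:-→d4:-→d5:-→d6:-→d7:-→d8:-→d9:-→d10:-→d11:-→d12:-→d13:-→d14:-→d15:-→d16:-→d17:-→d18:-→d19:-→d20:-→d21:-→d22:-→d23:-→d24:-→d25:-→d26:-→d27:-→d28:-→d29:-→d30:-→d31:-→d32:H1  best=H1
  - 11.168.172.72/32 clear@32
  + 157.128.0.0/10 (H4) depth=10
  + 0.0.0.0/1 (H3) depth=1
  + 0.0.0.0/0 (H4) depth=0
  ? 0.0.0.1  path d0:H4→d1:H3→d2:-→d3:-→d4:-  best=H3
  + 114.33.109.0/24 (H1) depth=24
  + 114.32.0.0/13 (H3) depth=13
  + 114.33.109.32/32 (H3) depth=32
  ? 114.33.109.32  path d0:H4→d1:H3→d2:-→d3:-→d4:-→d5:-→d6:-→d7:-→d8:-→d9:-→d10:-→d11:-→d12:-→d13:H3→d14:-→d15:-→d16:-→d17:-→d18:-→d19:-→d20:-→d21:-→d22:-→d23:-→d24:H1→d25:-→d26:-→d27:-→d28:H1→d29:-→d30:-→d31:-→d32:H3  best=H3
  + 157.135.162.135/32 (H1) depth=32
  ? 114.32.1.102  path d0:H4→d1:H3→d2:-→d3:-→d4:-→d5:-→d6:-→d7:-→d8:-→d9:-→d10:-→d11:-→d12:-→d13:H3→d14:-→d15:-  best=H3
  ? 54.93.85.184  path d0:H4→d1:H3→d2:-  best=H3
  + 157.135.162.0/23 (H1) depth=23
  - 0.0.0.0/1 clear@1
  ? 114.32.0.252  path d0:H4→d1:-→d2:-→d3:-→d4:-→d5:-→d6:-→d7:-→d8:-→d9:-→d10:-→d11:-→d12:-→d13:H3→d14:-→d15:-  best=H3
  + 114.32.0.0/12 (H2) depth=12
  ? 114.33.109.32  path d0:H4→d1:-→d2:-→d3:-→d4:-→d5:-→d6:-→d7:-→d8:-→d9:-→d10:-→d11:-→d12:H2→d13:H3→d14:-→d15:-→d16:-→d17:-→d18:-→d19:-→d20:-→d21:-→d22:-→d23:-→d24:H1→d25:-→d26:-→d27:-→d28:H1→d29:-→d30:-→d31:-→d32:H3  best=H3
  + 11.168.172.72/32 (H1) depth=32
  + 157.135.162.135/32 (H0) depth=32
  - 114.32.0.0/12 clear@12
  ? 11.168.172.72  path d0:H4→d1:-→d2:-→d3:-→d4:-→d5:-→d6:-→d7:-→d8:-→d9:-→d10:-→d11:-→d12:-→d13:-→d14:-→d15:-→d16:-→d17:-→d18:-→d19:-→d20:-→d21:-→d22:-→d23:-→d24:-→d25:-→d26:-→d27:-→d28:-→d29:-→d30:-→d31:-→d32:H1  best=H1
  ? 157.135.162.135  path d0:H4→d1:-→d2:-→d3:-→d4:-→d5:-→d6:-→d7:-→d8:-→d9:-→d10:H4→d11:-→d12:-→d13:-→d14:-→d15:-→d16:-→d17:-→d18:-→d19:-→d20:-→d21:-→d22:-→d23:H1→d24:-→d25:-→d26:-→d27:-→d28:-→d29:-→d30:-→d31:-→d32:H0  best=H0
  ? 114.33.109.0  path d0:H4→d1:-→d2:-→d3:-→d4:-→d5:-→d6:-→d7:-→d8:-→d9:-→d10:-→d11:-→d12:-→d13:H3→d14:-→d15:-→d16:-→d17:-→d18:-→d19:-→d20:-→d21:-→d22:-→d23:-→d24:H1→d25:-→d26:-  best=H1
  + 157.135.160.0/20 (H4) depth=20
  ? 157.135.160.1  path d0:H4→d1:-→d2:-→d3:-→d4:-→d5:-→d6:-→d7:-→d8:-→d9:-→d10:H4→d11:-→d12:-→d13:-→d14:-→d15:-→d16:-→d17:-→d18:-→d19:-→d20:H4→d21:-→d22:-  best=H4

== LOOKUPS ==
["H1","H3","H3","H3","H3","H3","H3","H1","H0","H1","H4"]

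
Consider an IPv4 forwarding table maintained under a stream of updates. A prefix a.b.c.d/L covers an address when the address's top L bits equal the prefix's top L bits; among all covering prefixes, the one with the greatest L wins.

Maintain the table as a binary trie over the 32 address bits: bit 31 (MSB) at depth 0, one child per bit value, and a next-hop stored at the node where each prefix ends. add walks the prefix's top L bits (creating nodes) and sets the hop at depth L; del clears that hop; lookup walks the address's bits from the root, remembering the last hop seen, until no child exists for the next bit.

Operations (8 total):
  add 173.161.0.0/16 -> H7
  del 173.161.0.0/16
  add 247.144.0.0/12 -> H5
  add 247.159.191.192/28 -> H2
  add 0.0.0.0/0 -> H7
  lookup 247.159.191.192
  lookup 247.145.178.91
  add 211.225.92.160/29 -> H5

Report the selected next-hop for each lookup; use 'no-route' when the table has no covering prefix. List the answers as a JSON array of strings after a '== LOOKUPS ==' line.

Trace:
  + 173.161.0.0/16 (H7) depth=16
  - 173.161.0.0/16 clear@16
  + 247.144.0.0/12 (H5) depth=12
  + 247.159.191.192/28 (H2) depth=28
  + 0.0.0.0/0 (H7) depth=0
  lookup 247.159.191.192: bits 1111011110011111101111111100 walk d0:H7→d1:-→d2:-→d3:-→d4:-→d5:-→d6:-→d7:-→d8:-→d9:-→d10:-→d11:-→d12:H5→d13:-→d14:-→d15:-→d16:-→d17:-→d18:-→d19:-→d20:-→d21:-→d22:-→d23:-→d24:-→d25:-→d26:-→d27:-→d28:H2 -> H2
  lookup 247.145.178.91: bits 111101111001 walk d0:H7→d1:-→d2:-→d3:-→d4:-→d5:-→d6:-→d7:-→d8:-→d9:-→d10:-→d11:-→d12:H5 -> H5
  + 211.225.92.160/29 (H5) depth=29

== LOOKUPS ==
["H2","H5"]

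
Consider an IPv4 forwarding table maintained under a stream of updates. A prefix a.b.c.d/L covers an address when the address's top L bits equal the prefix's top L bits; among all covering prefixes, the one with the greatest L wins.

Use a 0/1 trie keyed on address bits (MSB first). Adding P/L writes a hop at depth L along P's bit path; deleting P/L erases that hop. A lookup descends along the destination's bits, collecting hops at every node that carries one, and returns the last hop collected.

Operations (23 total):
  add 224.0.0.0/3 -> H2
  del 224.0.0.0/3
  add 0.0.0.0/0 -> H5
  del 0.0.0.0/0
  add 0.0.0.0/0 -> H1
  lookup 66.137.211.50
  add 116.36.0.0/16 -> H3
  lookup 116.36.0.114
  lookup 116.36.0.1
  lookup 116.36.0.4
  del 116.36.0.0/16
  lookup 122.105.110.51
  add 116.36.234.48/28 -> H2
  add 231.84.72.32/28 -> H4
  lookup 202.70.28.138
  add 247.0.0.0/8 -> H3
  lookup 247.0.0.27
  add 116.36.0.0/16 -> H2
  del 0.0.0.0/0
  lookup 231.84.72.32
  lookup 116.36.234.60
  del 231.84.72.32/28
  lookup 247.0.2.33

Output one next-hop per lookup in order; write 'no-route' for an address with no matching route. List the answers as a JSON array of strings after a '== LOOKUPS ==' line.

Trace:
  add 224.0.0.0/3 -> H2 at depth 3
  - 224.0.0.0/3 clear@3
  add 0.0.0.0/0 -> H5 at depth 0
  - 0.0.0.0/0 clear@0
  add 0.0.0.0/0 -> H1 at depth 0
  lookup 66.137.211.50: bits ε walk d0:H1 -> H1
  add 116.36.0.0/16 -> H3 at depth 16
  lookup 116.36.0.114: bits 0111010000100100 walk d0:H1→d1:-→d2:-→d3:-→d4:-→d5:-→d6:-→d7:-→d8:-→d9:-→d10:-→d11:-→d12:-→d13:-→d14:-→d15:-→d16:H3 -> H3
  lookup 116.36.0.1: bits 0111010000100100 walk d0:H1→d1:-→d2:-→d3:-→d4:-→d5:-→d6:-→d7:-→d8:-→d9:-→d10:-→d11:-→d12:-→d13:-→d14:-→d15:-→d16:H3 -> H3
  lookup 116.36.0.4: bits 0111010000100100 walk d0:H1→d1:-→d2:-→d3:-→d4:-→d5:-→d6:-→d7:-→d8:-→d9:-→d10:-→d11:-→d12:-→d13:-→d14:-→d15:-→d16:H3 -> H3
  - 116.36.0.0/16 clear@16
  lookup 122.105.110.51: bits 0111 walk d0:H1→d1:-→d2:-→d3:-→d4:- -> H1
  add 116.36.234.48/28 -> H2 at depth 28
  add 231.84.72.32/28 -> H4 at depth 28
  lookup 202.70.28.138: bits 11 walk d0:H1→d1:-→d2:- -> H1
  add 247.0.0.0/8 -> H3 at depth 8
  lookup 247.0.0.27: bits 11110111 walk d0:H1→d1:-→d2:-→d3:-→d4:-→d5:-→d6:-→d7:-→d8:H3 -> H3
  add 116.36.0.0/16 -> H2 at depth 16
  - 0.0.0.0/0 clear@0
  lookup 231.84.72.32: bits 1110011101010100010010000010 walk d0:-→d1:-→d2:-→d3:-→d4:-→d5:-→d6:-→d7:-→d8:-→d9:-→d10:-→d11:-→d12:-→d13:-→d14:-→d15:-→d16:-→d17:-→d18:-→d19:-→d20:-→d21:-→d22:-→d23:-→d24:-→d25:-→d26:-→d27:-→d28:H4 -> H4
  lookup 116.36.234.60: bits 0111010000100100111010100011 walk d0:-→d1:-→d2:-→d3:-→d4:-→d5:-→d6:-→d7:-→d8:-→d9:-→d10:-→d11:-→d12:-→d13:-→d14:-→d15:-→d16:H2→d17:-→d18:-→d19:-→d20:-→d21:-→d22:-→d23:-→d24:-→d25:-→d26:-→d27:-→d28:H2 -> H2
  - 231.84.72.32/28 clear@28
  lookup 247.0.2.33: bits 11110111 walk d0:-→d1:-→d2:-→d3:-→d4:-→d5:-→d6:-→d7:-→d8:H3 -> H3

== LOOKUPS ==
["H1","H3","H3","H3","H1","H1","H3","H4","H2","H3"]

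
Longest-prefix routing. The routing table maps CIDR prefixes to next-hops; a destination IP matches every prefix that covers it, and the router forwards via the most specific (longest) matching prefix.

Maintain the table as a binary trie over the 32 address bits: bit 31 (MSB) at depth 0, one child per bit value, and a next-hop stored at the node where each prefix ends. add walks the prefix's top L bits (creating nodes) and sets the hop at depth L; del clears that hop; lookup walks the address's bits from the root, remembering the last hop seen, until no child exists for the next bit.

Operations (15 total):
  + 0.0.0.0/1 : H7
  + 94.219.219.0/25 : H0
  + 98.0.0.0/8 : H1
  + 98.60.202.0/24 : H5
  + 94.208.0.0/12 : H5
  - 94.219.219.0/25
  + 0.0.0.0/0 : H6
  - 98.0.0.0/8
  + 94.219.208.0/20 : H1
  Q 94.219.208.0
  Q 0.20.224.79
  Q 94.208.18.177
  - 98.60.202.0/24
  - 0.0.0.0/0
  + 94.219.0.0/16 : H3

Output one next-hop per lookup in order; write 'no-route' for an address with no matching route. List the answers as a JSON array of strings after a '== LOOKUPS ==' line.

Process each operation:
  add 0.0.0.0/1 -> H7 at depth 1
  add 94.219.219.0/25 -> H0 at depth 25
  add 98.0.0.0/8 -> H1 at depth 8
  add 98.60.202.0/24 -> H5 at depth 24
  add 94.208.0.0/12 -> H5 at depth 12
  - 94.219.219.0/25 clear@25
  add 0.0.0.0/0 -> H6 at depth 0
  - 98.0.0.0/8 clear@8
  add 94.219.208.0/20 -> H1 at depth 20
  Q 94.219.208.0: descend 01011110110110111101 ; hops seen [H6,H7,H5,H1] ; pick H1
  Q 0.20.224.79: descend 0 ; hops seen [H6,H7] ; pick H7
  Q 94.208.18.177: descend 010111101101 ; hops seen [H6,H7,H5] ; pick H5
  - 98.60.202.0/24 clear@24
  - 0.0.0.0/0 clear@0
  add 94.219.0.0/16 -> H3 at depth 16

== LOOKUPS ==
["H1","H7","H5"]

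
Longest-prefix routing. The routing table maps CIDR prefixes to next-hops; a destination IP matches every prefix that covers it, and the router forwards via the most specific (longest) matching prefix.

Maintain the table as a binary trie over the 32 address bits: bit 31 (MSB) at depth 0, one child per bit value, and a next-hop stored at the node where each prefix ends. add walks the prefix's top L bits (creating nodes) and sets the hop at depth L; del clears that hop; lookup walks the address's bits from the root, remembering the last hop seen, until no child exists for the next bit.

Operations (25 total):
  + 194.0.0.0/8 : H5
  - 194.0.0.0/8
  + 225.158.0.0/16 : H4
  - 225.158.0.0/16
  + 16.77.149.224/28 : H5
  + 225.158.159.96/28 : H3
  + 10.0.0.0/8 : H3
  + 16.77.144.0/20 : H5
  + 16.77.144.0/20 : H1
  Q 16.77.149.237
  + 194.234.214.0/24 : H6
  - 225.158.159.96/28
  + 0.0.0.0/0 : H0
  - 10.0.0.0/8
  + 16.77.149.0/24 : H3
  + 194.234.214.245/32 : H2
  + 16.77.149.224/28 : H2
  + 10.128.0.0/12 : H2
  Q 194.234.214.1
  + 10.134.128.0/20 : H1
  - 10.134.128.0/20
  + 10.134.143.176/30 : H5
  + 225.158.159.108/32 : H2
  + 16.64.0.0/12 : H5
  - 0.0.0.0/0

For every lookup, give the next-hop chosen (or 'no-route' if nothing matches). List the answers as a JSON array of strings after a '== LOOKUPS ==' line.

Trace:
  + 194.0.0.0/8 (H5) depth=8
  - 194.0.0.0/8 clear@8
  + 225.158.0.0/16 (H4) depth=16
  - 225.158.0.0/16 clear@16
  + 16.77.149.224/28 (H5) depth=28
  + 225.158.159.96/28 (H3) depth=28
  + 10.0.0.0/8 (H3) depth=8
  + 16.77.144.0/20 (H5) depth=20
  + 16.77.144.0/20 (H1) depth=20
  Q 16.77.149.237: descend 0001000001001101100101011110 ; hops seen [H1,H5] ; pick H5
  + 194.234.214.0/24 (H6) depth=24
  - 225.158.159.96/28 clear@28
  + 0.0.0.0/0 (H0) depth=0
  - 10.0.0.0/8 clear@8
  + 16.77.149.0/24 (H3) depth=24
  + 194.234.214.245/32 (H2) depth=32
  + 16.77.149.224/28 (H2) depth=28
  + 10.128.0.0/12 (H2) depth=12
  Q 194.234.214.1: descend 110000101110101011010110 ; hops seen [H0,H6] ; pick H6
  + 10.134.128.0/20 (H1) depth=20
  - 10.134.128.0/20 clear@20
  + 10.134.143.176/30 (H5) depth=30
  + 225.158.159.108/32 (H2) depth=32
  + 16.64.0.0/12 (H5) depth=12
  - 0.0.0.0/0 clear@0

== LOOKUPS ==
["H5","H6"]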